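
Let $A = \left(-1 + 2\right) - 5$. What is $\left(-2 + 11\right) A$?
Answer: $-36$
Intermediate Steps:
$A = -4$ ($A = 1 - 5 = -4$)
$\left(-2 + 11\right) A = \left(-2 + 11\right) \left(-4\right) = 9 \left(-4\right) = -36$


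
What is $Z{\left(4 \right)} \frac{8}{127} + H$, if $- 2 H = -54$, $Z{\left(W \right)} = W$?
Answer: $\frac{3461}{127} \approx 27.252$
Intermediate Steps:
$H = 27$ ($H = \left(- \frac{1}{2}\right) \left(-54\right) = 27$)
$Z{\left(4 \right)} \frac{8}{127} + H = 4 \cdot \frac{8}{127} + 27 = \frac{32}{127} + 27 = \frac{3461}{127}$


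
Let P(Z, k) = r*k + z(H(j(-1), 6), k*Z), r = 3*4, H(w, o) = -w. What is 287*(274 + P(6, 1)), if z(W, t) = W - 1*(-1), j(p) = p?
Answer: 82656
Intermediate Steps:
z(W, t) = 1 + W (z(W, t) = W + 1 = 1 + W)
r = 12
P(Z, k) = 2 + 12*k (P(Z, k) = 12*k + (1 - 1*(-1)) = 12*k + (1 + 1) = 12*k + 2 = 2 + 12*k)
287*(274 + P(6, 1)) = 287*(274 + (2 + 12*1)) = 287*(274 + (2 + 12)) = 287*(274 + 14) = 287*288 = 82656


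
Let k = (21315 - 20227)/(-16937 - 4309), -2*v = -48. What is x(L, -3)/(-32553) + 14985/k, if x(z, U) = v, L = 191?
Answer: -1727323546757/5902944 ≈ -2.9262e+5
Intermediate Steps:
v = 24 (v = -½*(-48) = 24)
k = -544/10623 (k = 1088/(-21246) = 1088*(-1/21246) = -544/10623 ≈ -0.051210)
x(z, U) = 24
x(L, -3)/(-32553) + 14985/k = 24/(-32553) + 14985/(-544/10623) = 24*(-1/32553) + 14985*(-10623/544) = -8/10851 - 159185655/544 = -1727323546757/5902944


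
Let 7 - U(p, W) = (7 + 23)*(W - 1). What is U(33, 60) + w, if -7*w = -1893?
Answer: -10448/7 ≈ -1492.6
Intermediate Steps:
w = 1893/7 (w = -⅐*(-1893) = 1893/7 ≈ 270.43)
U(p, W) = 37 - 30*W (U(p, W) = 7 - (7 + 23)*(W - 1) = 7 - 30*(-1 + W) = 7 - (-30 + 30*W) = 7 + (30 - 30*W) = 37 - 30*W)
U(33, 60) + w = (37 - 30*60) + 1893/7 = (37 - 1800) + 1893/7 = -1763 + 1893/7 = -10448/7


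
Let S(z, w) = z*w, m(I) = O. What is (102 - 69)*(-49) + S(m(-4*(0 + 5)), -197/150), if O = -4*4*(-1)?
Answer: -122851/75 ≈ -1638.0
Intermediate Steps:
O = 16 (O = -16*(-1) = 16)
m(I) = 16
S(z, w) = w*z
(102 - 69)*(-49) + S(m(-4*(0 + 5)), -197/150) = (102 - 69)*(-49) - 197/150*16 = 33*(-49) - 197*1/150*16 = -1617 - 197/150*16 = -1617 - 1576/75 = -122851/75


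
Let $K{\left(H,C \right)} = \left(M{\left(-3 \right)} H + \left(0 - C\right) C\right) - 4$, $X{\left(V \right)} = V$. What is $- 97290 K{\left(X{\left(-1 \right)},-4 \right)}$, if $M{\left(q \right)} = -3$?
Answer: $1653930$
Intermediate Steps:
$K{\left(H,C \right)} = -4 - C^{2} - 3 H$ ($K{\left(H,C \right)} = \left(- 3 H + \left(0 - C\right) C\right) - 4 = \left(- 3 H + - C C\right) - 4 = \left(- 3 H - C^{2}\right) - 4 = \left(- C^{2} - 3 H\right) - 4 = -4 - C^{2} - 3 H$)
$- 97290 K{\left(X{\left(-1 \right)},-4 \right)} = - 97290 \left(-4 - \left(-4\right)^{2} - -3\right) = - 97290 \left(-4 - 16 + 3\right) = \left(-97290\right) \left(-17\right) = 1653930$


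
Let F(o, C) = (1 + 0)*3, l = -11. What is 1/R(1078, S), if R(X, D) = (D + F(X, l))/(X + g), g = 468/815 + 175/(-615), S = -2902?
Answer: -108093149/290610255 ≈ -0.37195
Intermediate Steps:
g = 29039/100245 (g = 468*(1/815) + 175*(-1/615) = 468/815 - 35/123 = 29039/100245 ≈ 0.28968)
F(o, C) = 3 (F(o, C) = 1*3 = 3)
R(X, D) = (3 + D)/(29039/100245 + X) (R(X, D) = (D + 3)/(X + 29039/100245) = (3 + D)/(29039/100245 + X))
1/R(1078, S) = 1/(100245*(3 - 2902)/(29039 + 100245*1078)) = 1/(100245*(-2899)/(29039 + 108064110)) = 1/(100245*(-2899)/108093149) = 1/(100245*(1/108093149)*(-2899)) = 1/(-290610255/108093149) = -108093149/290610255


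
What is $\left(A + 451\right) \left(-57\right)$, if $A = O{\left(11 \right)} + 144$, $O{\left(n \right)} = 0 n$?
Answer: $-33915$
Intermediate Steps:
$O{\left(n \right)} = 0$
$A = 144$ ($A = 0 + 144 = 144$)
$\left(A + 451\right) \left(-57\right) = \left(144 + 451\right) \left(-57\right) = 595 \left(-57\right) = -33915$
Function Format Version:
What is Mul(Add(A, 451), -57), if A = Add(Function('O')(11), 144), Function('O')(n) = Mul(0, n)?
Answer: -33915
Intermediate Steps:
Function('O')(n) = 0
A = 144 (A = Add(0, 144) = 144)
Mul(Add(A, 451), -57) = Mul(Add(144, 451), -57) = Mul(595, -57) = -33915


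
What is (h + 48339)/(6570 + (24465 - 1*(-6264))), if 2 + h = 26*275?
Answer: 55487/37299 ≈ 1.4876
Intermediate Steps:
h = 7148 (h = -2 + 26*275 = -2 + 7150 = 7148)
(h + 48339)/(6570 + (24465 - 1*(-6264))) = (7148 + 48339)/(6570 + (24465 - 1*(-6264))) = 55487/(6570 + (24465 + 6264)) = 55487/(6570 + 30729) = 55487/37299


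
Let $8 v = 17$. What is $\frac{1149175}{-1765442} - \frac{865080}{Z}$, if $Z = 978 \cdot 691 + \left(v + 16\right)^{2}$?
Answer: $- \frac{147471120253015}{76394377471874} \approx -1.9304$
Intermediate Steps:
$v = \frac{17}{8}$ ($v = \frac{1}{8} \cdot 17 = \frac{17}{8} \approx 2.125$)
$Z = \frac{43272097}{64}$ ($Z = 978 \cdot 691 + \left(\frac{17}{8} + 16\right)^{2} = 675798 + \left(\frac{145}{8}\right)^{2} = 675798 + \frac{21025}{64} = \frac{43272097}{64} \approx 6.7613 \cdot 10^{5}$)
$\frac{1149175}{-1765442} - \frac{865080}{Z} = \frac{1149175}{-1765442} - \frac{865080}{\frac{43272097}{64}} = 1149175 \left(- \frac{1}{1765442}\right) - \frac{55365120}{43272097} = - \frac{1149175}{1765442} - \frac{55365120}{43272097} = - \frac{147471120253015}{76394377471874}$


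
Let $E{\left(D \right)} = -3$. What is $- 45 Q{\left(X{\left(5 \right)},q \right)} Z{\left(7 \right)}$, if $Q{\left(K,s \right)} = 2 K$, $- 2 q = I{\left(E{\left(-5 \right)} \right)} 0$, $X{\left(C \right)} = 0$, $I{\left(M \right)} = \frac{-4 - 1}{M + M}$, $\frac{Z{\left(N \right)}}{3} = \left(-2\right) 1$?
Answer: $0$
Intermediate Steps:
$Z{\left(N \right)} = -6$ ($Z{\left(N \right)} = 3 \left(\left(-2\right) 1\right) = 3 \left(-2\right) = -6$)
$I{\left(M \right)} = - \frac{5}{2 M}$
$q = 0$ ($q = - \frac{- \frac{5}{2 \left(-3\right)} 0}{2} = - \frac{\left(- \frac{5}{2}\right) \left(- \frac{1}{3}\right) 0}{2} = - \frac{\frac{5}{6} \cdot 0}{2} = \left(- \frac{1}{2}\right) 0 = 0$)
$- 45 Q{\left(X{\left(5 \right)},q \right)} Z{\left(7 \right)} = - 45 \cdot 2 \cdot 0 \left(-6\right) = \left(-45\right) 0 \left(-6\right) = 0 \left(-6\right) = 0$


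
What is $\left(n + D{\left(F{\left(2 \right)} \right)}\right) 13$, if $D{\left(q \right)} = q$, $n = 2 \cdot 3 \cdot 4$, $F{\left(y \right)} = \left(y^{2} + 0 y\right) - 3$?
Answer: $325$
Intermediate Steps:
$F{\left(y \right)} = -3 + y^{2}$ ($F{\left(y \right)} = \left(y^{2} + 0\right) - 3 = y^{2} - 3 = -3 + y^{2}$)
$n = 24$ ($n = 6 \cdot 4 = 24$)
$\left(n + D{\left(F{\left(2 \right)} \right)}\right) 13 = \left(24 - \left(3 - 2^{2}\right)\right) 13 = \left(24 + \left(-3 + 4\right)\right) 13 = \left(24 + 1\right) 13 = 25 \cdot 13 = 325$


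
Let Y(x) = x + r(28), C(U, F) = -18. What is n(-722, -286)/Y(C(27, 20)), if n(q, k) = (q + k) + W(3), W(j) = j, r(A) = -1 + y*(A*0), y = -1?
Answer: 1005/19 ≈ 52.895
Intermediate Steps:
r(A) = -1 (r(A) = -1 - A*0 = -1 - 1*0 = -1 + 0 = -1)
Y(x) = -1 + x (Y(x) = x - 1 = -1 + x)
n(q, k) = 3 + k + q (n(q, k) = (q + k) + 3 = (k + q) + 3 = 3 + k + q)
n(-722, -286)/Y(C(27, 20)) = (3 - 286 - 722)/(-1 - 18) = -1005/(-19) = -1005*(-1/19) = 1005/19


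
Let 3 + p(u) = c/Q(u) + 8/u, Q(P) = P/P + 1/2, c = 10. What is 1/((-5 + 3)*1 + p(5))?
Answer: 15/49 ≈ 0.30612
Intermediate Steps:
Q(P) = 3/2 (Q(P) = 1 + 1*(1/2) = 1 + 1/2 = 3/2)
p(u) = 11/3 + 8/u (p(u) = -3 + (10/(3/2) + 8/u) = -3 + (10*(2/3) + 8/u) = -3 + (20/3 + 8/u) = 11/3 + 8/u)
1/((-5 + 3)*1 + p(5)) = 1/((-5 + 3)*1 + (11/3 + 8/5)) = 1/(-2*1 + (11/3 + 8*(1/5))) = 1/(-2 + (11/3 + 8/5)) = 1/(-2 + 79/15) = 1/(49/15) = 15/49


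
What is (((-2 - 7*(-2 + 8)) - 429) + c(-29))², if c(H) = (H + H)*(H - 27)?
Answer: 7700625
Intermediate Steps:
c(H) = 2*H*(-27 + H) (c(H) = (2*H)*(-27 + H) = 2*H*(-27 + H))
(((-2 - 7*(-2 + 8)) - 429) + c(-29))² = (((-2 - 7*(-2 + 8)) - 429) + 2*(-29)*(-27 - 29))² = (((-2 - 7*6) - 429) + 2*(-29)*(-56))² = (((-2 - 42) - 429) + 3248)² = ((-44 - 429) + 3248)² = (-473 + 3248)² = 2775² = 7700625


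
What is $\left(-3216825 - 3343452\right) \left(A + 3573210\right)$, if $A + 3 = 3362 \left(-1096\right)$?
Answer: $731766097965$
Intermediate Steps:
$A = -3684755$ ($A = -3 + 3362 \left(-1096\right) = -3 - 3684752 = -3684755$)
$\left(-3216825 - 3343452\right) \left(A + 3573210\right) = \left(-3216825 - 3343452\right) \left(-3684755 + 3573210\right) = \left(-6560277\right) \left(-111545\right) = 731766097965$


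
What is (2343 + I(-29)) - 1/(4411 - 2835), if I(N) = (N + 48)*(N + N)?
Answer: 1955815/1576 ≈ 1241.0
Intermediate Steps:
I(N) = 2*N*(48 + N) (I(N) = (48 + N)*(2*N) = 2*N*(48 + N))
(2343 + I(-29)) - 1/(4411 - 2835) = (2343 + 2*(-29)*(48 - 29)) - 1/(4411 - 2835) = (2343 + 2*(-29)*19) - 1/1576 = (2343 - 1102) - 1*1/1576 = 1241 - 1/1576 = 1955815/1576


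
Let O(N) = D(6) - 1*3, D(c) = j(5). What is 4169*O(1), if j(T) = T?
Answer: 8338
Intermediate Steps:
D(c) = 5
O(N) = 2 (O(N) = 5 - 1*3 = 5 - 3 = 2)
4169*O(1) = 4169*2 = 8338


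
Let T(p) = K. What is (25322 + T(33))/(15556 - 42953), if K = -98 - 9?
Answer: -25215/27397 ≈ -0.92036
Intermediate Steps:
K = -107
T(p) = -107
(25322 + T(33))/(15556 - 42953) = (25322 - 107)/(15556 - 42953) = 25215/(-27397) = 25215*(-1/27397) = -25215/27397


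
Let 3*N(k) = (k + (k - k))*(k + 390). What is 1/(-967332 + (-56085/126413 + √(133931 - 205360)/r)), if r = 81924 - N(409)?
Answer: -33822969362761059989165231/32718055605679760996363721922890 + 1294703596773811*I*√71429/32718055605679760996363721922890 ≈ -1.0338e-6 + 1.0576e-14*I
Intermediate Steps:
N(k) = k*(390 + k)/3 (N(k) = ((k + (k - k))*(k + 390))/3 = ((k + 0)*(390 + k))/3 = (k*(390 + k))/3 = k*(390 + k)/3)
r = -81019/3 (r = 81924 - 409*(390 + 409)/3 = 81924 - 409*799/3 = 81924 - 1*326791/3 = 81924 - 326791/3 = -81019/3 ≈ -27006.)
1/(-967332 + (-56085/126413 + √(133931 - 205360)/r)) = 1/(-967332 + (-56085/126413 + √(133931 - 205360)/(-81019/3))) = 1/(-967332 + (-56085*1/126413 + √(-71429)*(-3/81019))) = 1/(-967332 + (-56085/126413 + (I*√71429)*(-3/81019))) = 1/(-967332 + (-56085/126413 - 3*I*√71429/81019)) = 1/(-122283396201/126413 - 3*I*√71429/81019)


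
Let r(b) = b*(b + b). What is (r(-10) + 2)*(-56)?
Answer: -11312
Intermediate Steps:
r(b) = 2*b² (r(b) = b*(2*b) = 2*b²)
(r(-10) + 2)*(-56) = (2*(-10)² + 2)*(-56) = (2*100 + 2)*(-56) = (200 + 2)*(-56) = 202*(-56) = -11312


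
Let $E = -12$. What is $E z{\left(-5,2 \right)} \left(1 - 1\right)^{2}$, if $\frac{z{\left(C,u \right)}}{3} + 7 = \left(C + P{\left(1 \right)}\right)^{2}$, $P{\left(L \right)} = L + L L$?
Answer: $0$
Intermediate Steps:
$P{\left(L \right)} = L + L^{2}$
$z{\left(C,u \right)} = -21 + 3 \left(2 + C\right)^{2}$ ($z{\left(C,u \right)} = -21 + 3 \left(C + 1 \left(1 + 1\right)\right)^{2} = -21 + 3 \left(C + 1 \cdot 2\right)^{2} = -21 + 3 \left(C + 2\right)^{2} = -21 + 3 \left(2 + C\right)^{2}$)
$E z{\left(-5,2 \right)} \left(1 - 1\right)^{2} = - 12 \left(-21 + 3 \left(2 - 5\right)^{2}\right) \left(1 - 1\right)^{2} = - 12 \left(-21 + 3 \left(-3\right)^{2}\right) 0^{2} = - 12 \left(-21 + 3 \cdot 9\right) 0 = - 12 \left(-21 + 27\right) 0 = \left(-12\right) 6 \cdot 0 = \left(-72\right) 0 = 0$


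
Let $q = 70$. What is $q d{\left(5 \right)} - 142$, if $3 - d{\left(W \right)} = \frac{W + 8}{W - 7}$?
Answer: $523$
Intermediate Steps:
$d{\left(W \right)} = 3 - \frac{8 + W}{-7 + W}$ ($d{\left(W \right)} = 3 - \frac{W + 8}{W - 7} = 3 - \frac{8 + W}{-7 + W}$)
$q d{\left(5 \right)} - 142 = 70 \frac{-29 + 2 \cdot 5}{-7 + 5} - 142 = 70 \frac{-29 + 10}{-2} - 142 = 70 \left(\left(- \frac{1}{2}\right) \left(-19\right)\right) - 142 = 70 \cdot \frac{19}{2} - 142 = 665 - 142 = 523$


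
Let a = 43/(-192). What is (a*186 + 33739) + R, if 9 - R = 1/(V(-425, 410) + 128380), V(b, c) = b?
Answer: 138012646833/4094560 ≈ 33706.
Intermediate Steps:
a = -43/192 (a = 43*(-1/192) = -43/192 ≈ -0.22396)
R = 1151594/127955 (R = 9 - 1/(-425 + 128380) = 9 - 1/127955 = 1151594/127955 ≈ 9.0000)
(a*186 + 33739) + R = (-43/192*186 + 33739) + 1151594/127955 = (-1333/32 + 33739) + 1151594/127955 = 1078315/32 + 1151594/127955 = 138012646833/4094560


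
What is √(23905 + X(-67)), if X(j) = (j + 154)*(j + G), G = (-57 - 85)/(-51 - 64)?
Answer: √240475810/115 ≈ 134.85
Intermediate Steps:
G = 142/115 (G = -142/(-115) = -142*(-1/115) = 142/115 ≈ 1.2348)
X(j) = (154 + j)*(142/115 + j) (X(j) = (j + 154)*(j + 142/115) = (154 + j)*(142/115 + j))
√(23905 + X(-67)) = √(23905 + (21868/115 + (-67)² + (17852/115)*(-67))) = √(23905 + (21868/115 + 4489 - 1196084/115)) = √(23905 - 657981/115) = √(2091094/115) = √240475810/115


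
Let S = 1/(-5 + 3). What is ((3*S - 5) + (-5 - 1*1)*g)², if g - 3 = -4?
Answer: ¼ ≈ 0.25000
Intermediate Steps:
g = -1 (g = 3 - 4 = -1)
S = -½ (S = 1/(-2) = -½ ≈ -0.50000)
((3*S - 5) + (-5 - 1*1)*g)² = ((3*(-½) - 5) + (-5 - 1*1)*(-1))² = ((-3/2 - 5) + (-5 - 1)*(-1))² = (-13/2 - 6*(-1))² = (-13/2 + 6)² = (-½)² = ¼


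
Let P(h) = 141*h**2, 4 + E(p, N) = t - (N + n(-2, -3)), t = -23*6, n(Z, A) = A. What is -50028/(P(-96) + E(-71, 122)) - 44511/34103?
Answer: -19844857843/14768815695 ≈ -1.3437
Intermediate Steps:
t = -138
E(p, N) = -139 - N (E(p, N) = -4 + (-138 - (N - 3)) = -4 + (-138 - (-3 + N)) = -4 + (-138 + (3 - N)) = -4 + (-135 - N) = -139 - N)
-50028/(P(-96) + E(-71, 122)) - 44511/34103 = -50028/(141*(-96)**2 + (-139 - 1*122)) - 44511/34103 = -50028/(141*9216 + (-139 - 122)) - 44511*1/34103 = -50028/(1299456 - 261) - 44511/34103 = -50028/1299195 - 44511/34103 = -50028*1/1299195 - 44511/34103 = -16676/433065 - 44511/34103 = -19844857843/14768815695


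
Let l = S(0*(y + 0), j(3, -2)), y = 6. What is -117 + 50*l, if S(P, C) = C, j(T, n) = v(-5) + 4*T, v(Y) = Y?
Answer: 233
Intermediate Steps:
j(T, n) = -5 + 4*T
l = 7 (l = -5 + 4*3 = -5 + 12 = 7)
-117 + 50*l = -117 + 50*7 = -117 + 350 = 233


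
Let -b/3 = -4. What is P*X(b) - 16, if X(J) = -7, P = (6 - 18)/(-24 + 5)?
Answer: -388/19 ≈ -20.421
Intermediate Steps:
b = 12 (b = -3*(-4) = 12)
P = 12/19 (P = -12/(-19) = -12*(-1/19) = 12/19 ≈ 0.63158)
P*X(b) - 16 = (12/19)*(-7) - 16 = -84/19 - 16 = -388/19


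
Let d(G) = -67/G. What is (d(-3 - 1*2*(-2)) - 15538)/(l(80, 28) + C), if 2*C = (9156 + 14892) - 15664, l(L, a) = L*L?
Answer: -15605/10592 ≈ -1.4733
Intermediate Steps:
l(L, a) = L**2
C = 4192 (C = ((9156 + 14892) - 15664)/2 = (24048 - 15664)/2 = (1/2)*8384 = 4192)
(d(-3 - 1*2*(-2)) - 15538)/(l(80, 28) + C) = (-67/(-3 - 1*2*(-2)) - 15538)/(80**2 + 4192) = (-67/(-3 - 2*(-2)) - 15538)/(6400 + 4192) = (-67/(-3 + 4) - 15538)/10592 = (-67/1 - 15538)*(1/10592) = (-67*1 - 15538)*(1/10592) = (-67 - 15538)*(1/10592) = -15605*1/10592 = -15605/10592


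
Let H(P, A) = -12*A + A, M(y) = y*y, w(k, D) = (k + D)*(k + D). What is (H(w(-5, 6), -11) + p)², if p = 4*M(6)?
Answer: 70225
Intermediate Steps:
w(k, D) = (D + k)² (w(k, D) = (D + k)*(D + k) = (D + k)²)
M(y) = y²
H(P, A) = -11*A
p = 144 (p = 4*6² = 4*36 = 144)
(H(w(-5, 6), -11) + p)² = (-11*(-11) + 144)² = (121 + 144)² = 265² = 70225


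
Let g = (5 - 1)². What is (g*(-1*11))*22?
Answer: -3872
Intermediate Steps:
g = 16 (g = 4² = 16)
(g*(-1*11))*22 = (16*(-1*11))*22 = (16*(-11))*22 = -176*22 = -3872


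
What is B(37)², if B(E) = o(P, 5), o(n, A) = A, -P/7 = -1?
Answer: 25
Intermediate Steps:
P = 7 (P = -7*(-1) = 7)
B(E) = 5
B(37)² = 5² = 25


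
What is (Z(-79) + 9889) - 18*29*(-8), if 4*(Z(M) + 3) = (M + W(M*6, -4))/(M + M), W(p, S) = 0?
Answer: 112497/8 ≈ 14062.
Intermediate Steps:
Z(M) = -23/8 (Z(M) = -3 + ((M + 0)/(M + M))/4 = -3 + (M/((2*M)))/4 = -3 + (M*(1/(2*M)))/4 = -3 + (¼)*(½) = -3 + ⅛ = -23/8)
(Z(-79) + 9889) - 18*29*(-8) = (-23/8 + 9889) - 18*29*(-8) = 79089/8 - 522*(-8) = 79089/8 + 4176 = 112497/8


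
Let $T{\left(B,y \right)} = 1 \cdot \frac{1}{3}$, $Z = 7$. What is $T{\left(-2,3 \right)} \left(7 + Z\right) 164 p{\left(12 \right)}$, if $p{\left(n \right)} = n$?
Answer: $9184$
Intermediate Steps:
$T{\left(B,y \right)} = \frac{1}{3}$ ($T{\left(B,y \right)} = 1 \cdot \frac{1}{3} = \frac{1}{3}$)
$T{\left(-2,3 \right)} \left(7 + Z\right) 164 p{\left(12 \right)} = \frac{7 + 7}{3} \cdot 164 \cdot 12 = \frac{1}{3} \cdot 14 \cdot 164 \cdot 12 = \frac{14}{3} \cdot 164 \cdot 12 = \frac{2296}{3} \cdot 12 = 9184$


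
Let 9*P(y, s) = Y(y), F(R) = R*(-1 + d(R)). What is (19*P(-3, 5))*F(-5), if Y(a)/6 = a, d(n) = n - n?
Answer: -190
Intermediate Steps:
d(n) = 0
Y(a) = 6*a
F(R) = -R (F(R) = R*(-1 + 0) = R*(-1) = -R)
P(y, s) = 2*y/3 (P(y, s) = (6*y)/9 = 2*y/3)
(19*P(-3, 5))*F(-5) = (19*((2/3)*(-3)))*(-1*(-5)) = (19*(-2))*5 = -38*5 = -190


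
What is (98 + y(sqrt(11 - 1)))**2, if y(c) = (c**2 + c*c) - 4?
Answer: 12996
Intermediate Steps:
y(c) = -4 + 2*c**2 (y(c) = (c**2 + c**2) - 4 = 2*c**2 - 4 = -4 + 2*c**2)
(98 + y(sqrt(11 - 1)))**2 = (98 + (-4 + 2*(sqrt(11 - 1))**2))**2 = (98 + (-4 + 2*(sqrt(10))**2))**2 = (98 + (-4 + 2*10))**2 = (98 + (-4 + 20))**2 = (98 + 16)**2 = 114**2 = 12996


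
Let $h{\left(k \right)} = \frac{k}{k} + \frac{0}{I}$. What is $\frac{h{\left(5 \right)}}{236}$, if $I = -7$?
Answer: $\frac{1}{236} \approx 0.0042373$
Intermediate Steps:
$h{\left(k \right)} = 1$ ($h{\left(k \right)} = \frac{k}{k} + \frac{0}{-7} = 1 + 0 \left(- \frac{1}{7}\right) = 1 + 0 = 1$)
$\frac{h{\left(5 \right)}}{236} = 1 \cdot \frac{1}{236} = \frac{1}{236}$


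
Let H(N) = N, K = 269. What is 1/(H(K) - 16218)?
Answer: -1/15949 ≈ -6.2700e-5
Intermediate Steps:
1/(H(K) - 16218) = 1/(269 - 16218) = 1/(-15949) = -1/15949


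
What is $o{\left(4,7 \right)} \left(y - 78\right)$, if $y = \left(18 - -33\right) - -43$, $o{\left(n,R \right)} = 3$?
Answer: $48$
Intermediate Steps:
$y = 94$ ($y = \left(18 + 33\right) + 43 = 51 + 43 = 94$)
$o{\left(4,7 \right)} \left(y - 78\right) = 3 \left(94 - 78\right) = 3 \cdot 16 = 48$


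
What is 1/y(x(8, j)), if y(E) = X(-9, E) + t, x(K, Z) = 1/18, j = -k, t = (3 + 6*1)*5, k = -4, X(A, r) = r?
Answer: 18/811 ≈ 0.022195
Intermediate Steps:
t = 45 (t = (3 + 6)*5 = 9*5 = 45)
j = 4 (j = -1*(-4) = 4)
x(K, Z) = 1/18
y(E) = 45 + E (y(E) = E + 45 = 45 + E)
1/y(x(8, j)) = 1/(45 + 1/18) = 1/(811/18) = 18/811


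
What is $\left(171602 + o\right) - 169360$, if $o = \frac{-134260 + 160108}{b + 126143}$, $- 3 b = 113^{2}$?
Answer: $\frac{204971816}{91415} \approx 2242.2$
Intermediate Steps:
$b = - \frac{12769}{3}$ ($b = - \frac{113^{2}}{3} = \left(- \frac{1}{3}\right) 12769 = - \frac{12769}{3} \approx -4256.3$)
$o = \frac{19386}{91415}$ ($o = \frac{-134260 + 160108}{- \frac{12769}{3} + 126143} = \frac{25848}{\frac{365660}{3}} = 25848 \cdot \frac{3}{365660} = \frac{19386}{91415} \approx 0.21207$)
$\left(171602 + o\right) - 169360 = \left(171602 + \frac{19386}{91415}\right) - 169360 = \frac{15687016216}{91415} - 169360 = \frac{204971816}{91415}$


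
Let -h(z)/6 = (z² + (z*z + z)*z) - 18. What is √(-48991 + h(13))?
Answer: I*√64093 ≈ 253.17*I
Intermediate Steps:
h(z) = 108 - 6*z² - 6*z*(z + z²) (h(z) = -6*((z² + (z*z + z)*z) - 18) = -6*((z² + (z² + z)*z) - 18) = -6*((z² + (z + z²)*z) - 18) = -6*((z² + z*(z + z²)) - 18) = -6*(-18 + z² + z*(z + z²)) = 108 - 6*z² - 6*z*(z + z²))
√(-48991 + h(13)) = √(-48991 + (108 - 12*13² - 6*13³)) = √(-48991 + (108 - 12*169 - 6*2197)) = √(-48991 + (108 - 2028 - 13182)) = √(-48991 - 15102) = √(-64093) = I*√64093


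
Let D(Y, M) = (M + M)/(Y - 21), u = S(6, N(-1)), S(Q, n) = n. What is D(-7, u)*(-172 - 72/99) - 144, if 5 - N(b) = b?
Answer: -5388/77 ≈ -69.974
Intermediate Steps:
N(b) = 5 - b
u = 6 (u = 5 - 1*(-1) = 5 + 1 = 6)
D(Y, M) = 2*M/(-21 + Y) (D(Y, M) = (2*M)/(-21 + Y) = 2*M/(-21 + Y))
D(-7, u)*(-172 - 72/99) - 144 = (2*6/(-21 - 7))*(-172 - 72/99) - 144 = (2*6/(-28))*(-172 - 72*1/99) - 144 = (2*6*(-1/28))*(-172 - 8/11) - 144 = -3/7*(-1900/11) - 144 = 5700/77 - 144 = -5388/77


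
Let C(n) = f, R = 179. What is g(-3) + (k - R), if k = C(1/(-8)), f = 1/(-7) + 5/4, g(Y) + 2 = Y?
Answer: -5121/28 ≈ -182.89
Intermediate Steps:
g(Y) = -2 + Y
f = 31/28 (f = 1*(-⅐) + 5*(¼) = -⅐ + 5/4 = 31/28 ≈ 1.1071)
C(n) = 31/28
k = 31/28 ≈ 1.1071
g(-3) + (k - R) = (-2 - 3) + (31/28 - 1*179) = -5 + (31/28 - 179) = -5 - 4981/28 = -5121/28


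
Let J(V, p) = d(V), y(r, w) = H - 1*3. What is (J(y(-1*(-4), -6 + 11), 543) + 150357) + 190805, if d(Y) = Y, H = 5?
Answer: 341164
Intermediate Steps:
y(r, w) = 2 (y(r, w) = 5 - 1*3 = 5 - 3 = 2)
J(V, p) = V
(J(y(-1*(-4), -6 + 11), 543) + 150357) + 190805 = (2 + 150357) + 190805 = 150359 + 190805 = 341164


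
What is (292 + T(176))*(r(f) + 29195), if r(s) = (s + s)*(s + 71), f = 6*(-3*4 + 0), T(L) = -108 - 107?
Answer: 2259103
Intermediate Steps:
T(L) = -215
f = -72 (f = 6*(-12 + 0) = 6*(-12) = -72)
r(s) = 2*s*(71 + s) (r(s) = (2*s)*(71 + s) = 2*s*(71 + s))
(292 + T(176))*(r(f) + 29195) = (292 - 215)*(2*(-72)*(71 - 72) + 29195) = 77*(2*(-72)*(-1) + 29195) = 77*(144 + 29195) = 77*29339 = 2259103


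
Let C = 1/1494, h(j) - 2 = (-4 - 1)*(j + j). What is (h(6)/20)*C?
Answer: -29/14940 ≈ -0.0019411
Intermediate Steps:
h(j) = 2 - 10*j (h(j) = 2 + (-4 - 1)*(j + j) = 2 - 10*j)
C = 1/1494 ≈ 0.00066934
(h(6)/20)*C = ((2 - 10*6)/20)*(1/1494) = ((2 - 60)*(1/20))*(1/1494) = -58*1/20*(1/1494) = -29/10*1/1494 = -29/14940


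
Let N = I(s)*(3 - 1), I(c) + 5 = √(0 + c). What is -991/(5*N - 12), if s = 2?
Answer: 30721/1822 + 4955*√2/1822 ≈ 20.707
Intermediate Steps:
I(c) = -5 + √c (I(c) = -5 + √(0 + c) = -5 + √c)
N = -10 + 2*√2 (N = (-5 + √2)*(3 - 1) = (-5 + √2)*2 = -10 + 2*√2 ≈ -7.1716)
-991/(5*N - 12) = -991/(5*(-10 + 2*√2) - 12) = -991/((-50 + 10*√2) - 12) = -991/(-62 + 10*√2)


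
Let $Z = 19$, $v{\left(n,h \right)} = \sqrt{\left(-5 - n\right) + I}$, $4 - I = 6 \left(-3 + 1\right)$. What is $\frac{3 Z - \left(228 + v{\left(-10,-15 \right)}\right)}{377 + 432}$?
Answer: $- \frac{171}{809} - \frac{\sqrt{21}}{809} \approx -0.21704$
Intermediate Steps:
$I = 16$ ($I = 4 - 6 \left(-3 + 1\right) = 4 - 6 \left(-2\right) = 4 - -12 = 4 + 12 = 16$)
$v{\left(n,h \right)} = \sqrt{11 - n}$ ($v{\left(n,h \right)} = \sqrt{\left(-5 - n\right) + 16} = \sqrt{11 - n}$)
$\frac{3 Z - \left(228 + v{\left(-10,-15 \right)}\right)}{377 + 432} = \frac{3 \cdot 19 - \left(228 + \sqrt{11 - -10}\right)}{377 + 432} = \frac{57 - \left(228 + \sqrt{11 + 10}\right)}{809} = \left(57 - \left(228 + \sqrt{21}\right)\right) \frac{1}{809} = \left(-171 - \sqrt{21}\right) \frac{1}{809} = - \frac{171}{809} - \frac{\sqrt{21}}{809}$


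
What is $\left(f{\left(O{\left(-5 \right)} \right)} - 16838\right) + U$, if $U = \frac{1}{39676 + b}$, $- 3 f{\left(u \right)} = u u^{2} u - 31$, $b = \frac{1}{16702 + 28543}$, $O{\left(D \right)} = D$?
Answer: $- \frac{30582015574111}{1795140621} \approx -17036.0$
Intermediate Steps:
$b = \frac{1}{45245} \approx 2.2102 \cdot 10^{-5}$
$f{\left(u \right)} = \frac{31}{3} - \frac{u^{4}}{3}$ ($f{\left(u \right)} = - \frac{u u^{2} u - 31}{3} = - \frac{u^{3} u - 31}{3} = - \frac{u^{4} - 31}{3} = - \frac{-31 + u^{4}}{3} = \frac{31}{3} - \frac{u^{4}}{3}$)
$U = \frac{45245}{1795140621}$ ($U = \frac{1}{39676 + \frac{1}{45245}} = \frac{1}{\frac{1795140621}{45245}} = \frac{45245}{1795140621} \approx 2.5204 \cdot 10^{-5}$)
$\left(f{\left(O{\left(-5 \right)} \right)} - 16838\right) + U = \left(\left(\frac{31}{3} - \frac{\left(-5\right)^{4}}{3}\right) - 16838\right) + \frac{45245}{1795140621} = \left(\left(\frac{31}{3} - \frac{625}{3}\right) - 16838\right) + \frac{45245}{1795140621} = \left(-198 - 16838\right) + \frac{45245}{1795140621} = -17036 + \frac{45245}{1795140621} = - \frac{30582015574111}{1795140621}$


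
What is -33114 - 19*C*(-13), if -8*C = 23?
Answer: -270593/8 ≈ -33824.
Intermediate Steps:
C = -23/8 (C = -⅛*23 = -23/8 ≈ -2.8750)
-33114 - 19*C*(-13) = -33114 - 19*(-23/8)*(-13) = -33114 + (437/8)*(-13) = -33114 - 5681/8 = -270593/8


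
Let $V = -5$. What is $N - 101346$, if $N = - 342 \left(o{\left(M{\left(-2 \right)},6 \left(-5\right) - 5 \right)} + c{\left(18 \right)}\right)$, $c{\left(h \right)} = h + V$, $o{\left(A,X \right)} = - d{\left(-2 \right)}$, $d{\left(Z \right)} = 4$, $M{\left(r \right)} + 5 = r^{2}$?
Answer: $-104424$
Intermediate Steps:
$M{\left(r \right)} = -5 + r^{2}$
$o{\left(A,X \right)} = -4$ ($o{\left(A,X \right)} = \left(-1\right) 4 = -4$)
$c{\left(h \right)} = -5 + h$ ($c{\left(h \right)} = h - 5 = -5 + h$)
$N = -3078$ ($N = - 342 \left(-4 + \left(-5 + 18\right)\right) = - 342 \left(-4 + 13\right) = \left(-342\right) 9 = -3078$)
$N - 101346 = -3078 - 101346 = -104424$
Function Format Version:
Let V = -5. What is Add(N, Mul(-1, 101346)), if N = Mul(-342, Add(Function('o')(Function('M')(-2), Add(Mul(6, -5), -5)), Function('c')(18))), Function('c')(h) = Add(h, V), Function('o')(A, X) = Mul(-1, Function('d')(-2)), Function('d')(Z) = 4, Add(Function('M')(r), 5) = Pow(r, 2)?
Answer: -104424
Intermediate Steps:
Function('M')(r) = Add(-5, Pow(r, 2))
Function('o')(A, X) = -4 (Function('o')(A, X) = Mul(-1, 4) = -4)
Function('c')(h) = Add(-5, h) (Function('c')(h) = Add(h, -5) = Add(-5, h))
N = -3078 (N = Mul(-342, Add(-4, Add(-5, 18))) = Mul(-342, Add(-4, 13)) = Mul(-342, 9) = -3078)
Add(N, Mul(-1, 101346)) = Add(-3078, Mul(-1, 101346)) = Add(-3078, -101346) = -104424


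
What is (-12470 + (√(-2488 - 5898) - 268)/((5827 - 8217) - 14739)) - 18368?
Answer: -528223834/17129 - I*√8386/17129 ≈ -30838.0 - 0.0053462*I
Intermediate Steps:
(-12470 + (√(-2488 - 5898) - 268)/((5827 - 8217) - 14739)) - 18368 = (-12470 + (√(-8386) - 268)/(-2390 - 14739)) - 18368 = (-12470 + (I*√8386 - 268)/(-17129)) - 18368 = (-12470 + (-268 + I*√8386)*(-1/17129)) - 18368 = (-12470 + (268/17129 - I*√8386/17129)) - 18368 = (-213598362/17129 - I*√8386/17129) - 18368 = -528223834/17129 - I*√8386/17129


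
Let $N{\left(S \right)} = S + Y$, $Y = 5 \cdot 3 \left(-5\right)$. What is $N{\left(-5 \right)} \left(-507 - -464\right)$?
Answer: $3440$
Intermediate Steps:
$Y = -75$ ($Y = 5 \left(-15\right) = -75$)
$N{\left(S \right)} = -75 + S$ ($N{\left(S \right)} = S - 75 = -75 + S$)
$N{\left(-5 \right)} \left(-507 - -464\right) = \left(-75 - 5\right) \left(-507 - -464\right) = - 80 \left(-507 + 464\right) = \left(-80\right) \left(-43\right) = 3440$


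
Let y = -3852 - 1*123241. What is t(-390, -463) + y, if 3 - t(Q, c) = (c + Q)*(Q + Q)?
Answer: -792430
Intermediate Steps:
y = -127093 (y = -3852 - 123241 = -127093)
t(Q, c) = 3 - 2*Q*(Q + c) (t(Q, c) = 3 - (c + Q)*(Q + Q) = 3 - (Q + c)*2*Q = 3 - 2*Q*(Q + c))
t(-390, -463) + y = (3 - 2*(-390)² - 2*(-390)*(-463)) - 127093 = (3 - 2*152100 - 361140) - 127093 = (3 - 304200 - 361140) - 127093 = -665337 - 127093 = -792430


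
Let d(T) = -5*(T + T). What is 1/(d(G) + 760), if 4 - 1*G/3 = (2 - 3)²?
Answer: 1/670 ≈ 0.0014925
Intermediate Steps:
G = 9 (G = 12 - 3*(2 - 3)² = 12 - 3*(-1)² = 12 - 3*1 = 12 - 3 = 9)
d(T) = -10*T
1/(d(G) + 760) = 1/(-10*9 + 760) = 1/(-90 + 760) = 1/670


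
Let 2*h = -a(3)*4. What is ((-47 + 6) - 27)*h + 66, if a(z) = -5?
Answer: -614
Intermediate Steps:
h = 10 (h = (-1*(-5)*4)/2 = (5*4)/2 = (½)*20 = 10)
((-47 + 6) - 27)*h + 66 = ((-47 + 6) - 27)*10 + 66 = (-41 - 27)*10 + 66 = -68*10 + 66 = -680 + 66 = -614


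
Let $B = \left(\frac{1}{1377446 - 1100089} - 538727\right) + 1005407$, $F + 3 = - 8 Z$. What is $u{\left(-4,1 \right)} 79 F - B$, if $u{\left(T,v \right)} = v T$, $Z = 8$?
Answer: $- \frac{123564762357}{277357} \approx -4.4551 \cdot 10^{5}$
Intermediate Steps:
$u{\left(T,v \right)} = T v$
$F = -67$ ($F = -3 - 64 = -67$)
$B = \frac{129436964761}{277357}$ ($B = \left(\frac{1}{277357} - 538727\right) + 1005407 = - \frac{149419704538}{277357} + 1005407 = \frac{129436964761}{277357} \approx 4.6668 \cdot 10^{5}$)
$u{\left(-4,1 \right)} 79 F - B = \left(-4\right) 1 \cdot 79 \left(-67\right) - \frac{129436964761}{277357} = \left(-4\right) 79 \left(-67\right) - \frac{129436964761}{277357} = \left(-316\right) \left(-67\right) - \frac{129436964761}{277357} = 21172 - \frac{129436964761}{277357} = - \frac{123564762357}{277357}$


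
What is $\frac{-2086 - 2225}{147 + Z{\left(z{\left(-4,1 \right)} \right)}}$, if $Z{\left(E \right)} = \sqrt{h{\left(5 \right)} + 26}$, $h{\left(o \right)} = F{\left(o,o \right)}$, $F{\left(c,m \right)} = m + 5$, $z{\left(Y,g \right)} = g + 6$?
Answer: $- \frac{479}{17} \approx -28.176$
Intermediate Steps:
$z{\left(Y,g \right)} = 6 + g$
$F{\left(c,m \right)} = 5 + m$
$h{\left(o \right)} = 5 + o$
$Z{\left(E \right)} = 6$ ($Z{\left(E \right)} = \sqrt{\left(5 + 5\right) + 26} = \sqrt{10 + 26} = \sqrt{36} = 6$)
$\frac{-2086 - 2225}{147 + Z{\left(z{\left(-4,1 \right)} \right)}} = \frac{-2086 - 2225}{147 + 6} = - \frac{4311}{153} = \left(-4311\right) \frac{1}{153} = - \frac{479}{17}$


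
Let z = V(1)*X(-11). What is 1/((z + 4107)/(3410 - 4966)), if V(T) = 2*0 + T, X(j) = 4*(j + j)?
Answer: -1556/4019 ≈ -0.38716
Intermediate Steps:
X(j) = 8*j (X(j) = 4*(2*j) = 8*j)
V(T) = T (V(T) = 0 + T = T)
z = -88 (z = 1*(8*(-11)) = 1*(-88) = -88)
1/((z + 4107)/(3410 - 4966)) = 1/((-88 + 4107)/(3410 - 4966)) = 1/(4019/(-1556)) = 1/(4019*(-1/1556)) = 1/(-4019/1556) = -1556/4019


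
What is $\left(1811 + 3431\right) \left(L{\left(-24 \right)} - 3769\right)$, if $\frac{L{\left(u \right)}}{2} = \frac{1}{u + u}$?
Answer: $- \frac{237087797}{12} \approx -1.9757 \cdot 10^{7}$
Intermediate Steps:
$L{\left(u \right)} = \frac{1}{u}$ ($L{\left(u \right)} = \frac{2}{u + u} = \frac{2}{2 u} = 2 \frac{1}{2 u} = \frac{1}{u}$)
$\left(1811 + 3431\right) \left(L{\left(-24 \right)} - 3769\right) = \left(1811 + 3431\right) \left(\frac{1}{-24} - 3769\right) = 5242 \left(- \frac{1}{24} - 3769\right) = 5242 \left(- \frac{90457}{24}\right) = - \frac{237087797}{12}$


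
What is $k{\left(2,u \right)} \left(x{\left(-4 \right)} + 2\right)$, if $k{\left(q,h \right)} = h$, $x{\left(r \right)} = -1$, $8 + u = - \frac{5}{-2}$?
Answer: $- \frac{11}{2} \approx -5.5$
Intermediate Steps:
$u = - \frac{11}{2}$ ($u = -8 - \frac{5}{-2} = -8 - - \frac{5}{2} = -8 + \frac{5}{2} = - \frac{11}{2} \approx -5.5$)
$k{\left(2,u \right)} \left(x{\left(-4 \right)} + 2\right) = - \frac{11 \left(-1 + 2\right)}{2} = \left(- \frac{11}{2}\right) 1 = - \frac{11}{2}$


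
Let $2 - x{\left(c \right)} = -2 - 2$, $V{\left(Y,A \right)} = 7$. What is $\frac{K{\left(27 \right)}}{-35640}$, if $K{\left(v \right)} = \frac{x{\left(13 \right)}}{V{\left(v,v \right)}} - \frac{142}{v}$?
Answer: $\frac{104}{841995} \approx 0.00012352$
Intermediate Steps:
$x{\left(c \right)} = 6$ ($x{\left(c \right)} = 2 - \left(-2 - 2\right) = 2 - -4 = 2 + 4 = 6$)
$K{\left(v \right)} = \frac{6}{7} - \frac{142}{v}$
$\frac{K{\left(27 \right)}}{-35640} = \frac{\frac{6}{7} - \frac{142}{27}}{-35640} = \left(\frac{6}{7} - \frac{142}{27}\right) \left(- \frac{1}{35640}\right) = \left(- \frac{832}{189}\right) \left(- \frac{1}{35640}\right) = \frac{104}{841995}$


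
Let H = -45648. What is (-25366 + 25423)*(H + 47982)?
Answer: 133038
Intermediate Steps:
(-25366 + 25423)*(H + 47982) = (-25366 + 25423)*(-45648 + 47982) = 57*2334 = 133038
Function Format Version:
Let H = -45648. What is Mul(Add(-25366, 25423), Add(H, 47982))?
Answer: 133038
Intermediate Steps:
Mul(Add(-25366, 25423), Add(H, 47982)) = Mul(Add(-25366, 25423), Add(-45648, 47982)) = Mul(57, 2334) = 133038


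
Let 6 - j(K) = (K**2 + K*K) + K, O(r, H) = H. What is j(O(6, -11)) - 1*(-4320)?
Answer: 4095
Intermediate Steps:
j(K) = 6 - K - 2*K**2 (j(K) = 6 - ((K**2 + K*K) + K) = 6 - ((K**2 + K**2) + K) = 6 - (2*K**2 + K) = 6 - (K + 2*K**2) = 6 + (-K - 2*K**2) = 6 - K - 2*K**2)
j(O(6, -11)) - 1*(-4320) = (6 - 1*(-11) - 2*(-11)**2) - 1*(-4320) = (6 + 11 - 2*121) + 4320 = (6 + 11 - 242) + 4320 = -225 + 4320 = 4095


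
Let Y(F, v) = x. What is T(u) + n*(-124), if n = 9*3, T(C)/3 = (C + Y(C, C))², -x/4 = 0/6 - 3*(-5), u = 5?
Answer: 5727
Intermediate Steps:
x = -60 (x = -4*(0/6 - 3*(-5)) = -4*(0*(⅙) + 15) = -4*(0 + 15) = -4*15 = -60)
Y(F, v) = -60
T(C) = 3*(-60 + C)² (T(C) = 3*(C - 60)² = 3*(-60 + C)²)
n = 27
T(u) + n*(-124) = 3*(-60 + 5)² + 27*(-124) = 3*(-55)² - 3348 = 3*3025 - 3348 = 9075 - 3348 = 5727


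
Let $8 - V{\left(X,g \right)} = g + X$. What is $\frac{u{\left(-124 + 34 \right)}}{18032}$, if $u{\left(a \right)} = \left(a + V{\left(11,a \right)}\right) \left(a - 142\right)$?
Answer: $\frac{87}{2254} \approx 0.038598$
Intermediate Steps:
$V{\left(X,g \right)} = 8 - X - g$ ($V{\left(X,g \right)} = 8 - \left(g + X\right) = 8 - \left(X + g\right) = 8 - X - g$)
$u{\left(a \right)} = 426 - 3 a$ ($u{\left(a \right)} = \left(a - \left(3 + a\right)\right) \left(a - 142\right) = \left(a - \left(3 + a\right)\right) \left(-142 + a\right) = - 3 \left(-142 + a\right) = 426 - 3 a$)
$\frac{u{\left(-124 + 34 \right)}}{18032} = \frac{426 - 3 \left(-124 + 34\right)}{18032} = \left(426 - -270\right) \frac{1}{18032} = \left(426 + 270\right) \frac{1}{18032} = 696 \cdot \frac{1}{18032} = \frac{87}{2254}$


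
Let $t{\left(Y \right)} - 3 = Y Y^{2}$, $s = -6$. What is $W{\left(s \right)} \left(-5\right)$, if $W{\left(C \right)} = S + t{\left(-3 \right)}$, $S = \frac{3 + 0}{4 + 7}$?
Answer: $\frac{1305}{11} \approx 118.64$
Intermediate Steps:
$t{\left(Y \right)} = 3 + Y^{3}$ ($t{\left(Y \right)} = 3 + Y Y^{2} = 3 + Y^{3}$)
$S = \frac{3}{11} \approx 0.27273$
$W{\left(C \right)} = - \frac{261}{11}$ ($W{\left(C \right)} = \frac{3}{11} + \left(3 + \left(-3\right)^{3}\right) = \frac{3}{11} + \left(3 - 27\right) = \frac{3}{11} - 24 = - \frac{261}{11}$)
$W{\left(s \right)} \left(-5\right) = \left(- \frac{261}{11}\right) \left(-5\right) = \frac{1305}{11}$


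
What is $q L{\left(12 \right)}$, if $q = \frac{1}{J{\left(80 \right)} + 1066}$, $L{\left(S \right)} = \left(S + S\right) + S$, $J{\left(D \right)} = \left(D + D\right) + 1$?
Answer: $\frac{12}{409} \approx 0.02934$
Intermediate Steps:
$J{\left(D \right)} = 1 + 2 D$ ($J{\left(D \right)} = 2 D + 1 = 1 + 2 D$)
$L{\left(S \right)} = 3 S$ ($L{\left(S \right)} = 2 S + S = 3 S$)
$q = \frac{1}{1227}$ ($q = \frac{1}{\left(1 + 2 \cdot 80\right) + 1066} = \frac{1}{\left(1 + 160\right) + 1066} = \frac{1}{161 + 1066} = \frac{1}{1227} \approx 0.000815$)
$q L{\left(12 \right)} = \frac{3 \cdot 12}{1227} = \frac{1}{1227} \cdot 36 = \frac{12}{409}$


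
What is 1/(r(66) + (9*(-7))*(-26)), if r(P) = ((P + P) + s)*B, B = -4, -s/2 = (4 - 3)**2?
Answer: 1/1118 ≈ 0.00089445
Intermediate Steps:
s = -2 (s = -2*(4 - 3)**2 = -2*1**2 = -2*1 = -2)
r(P) = 8 - 8*P (r(P) = ((P + P) - 2)*(-4) = (2*P - 2)*(-4) = (-2 + 2*P)*(-4) = 8 - 8*P)
1/(r(66) + (9*(-7))*(-26)) = 1/((8 - 8*66) + (9*(-7))*(-26)) = 1/((8 - 528) - 63*(-26)) = 1/(-520 + 1638) = 1/1118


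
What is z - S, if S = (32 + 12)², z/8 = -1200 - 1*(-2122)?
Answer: 5440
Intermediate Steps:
z = 7376 (z = 8*(-1200 - 1*(-2122)) = 8*(-1200 + 2122) = 8*922 = 7376)
S = 1936 (S = 44² = 1936)
z - S = 7376 - 1*1936 = 7376 - 1936 = 5440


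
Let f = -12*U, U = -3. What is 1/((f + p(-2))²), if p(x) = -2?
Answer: 1/1156 ≈ 0.00086505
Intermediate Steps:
f = 36 (f = -12*(-3) = 36)
1/((f + p(-2))²) = 1/((36 - 2)²) = 1/(34²) = 1/1156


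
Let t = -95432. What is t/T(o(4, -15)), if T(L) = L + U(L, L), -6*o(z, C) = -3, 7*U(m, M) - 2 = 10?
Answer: -1336048/31 ≈ -43098.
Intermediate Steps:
U(m, M) = 12/7 (U(m, M) = 2/7 + (⅐)*10 = 2/7 + 10/7 = 12/7)
o(z, C) = ½ (o(z, C) = -⅙*(-3) = ½)
T(L) = 12/7 + L (T(L) = L + 12/7 = 12/7 + L)
t/T(o(4, -15)) = -95432/(12/7 + ½) = -95432/31/14 = -95432*14/31 = -1336048/31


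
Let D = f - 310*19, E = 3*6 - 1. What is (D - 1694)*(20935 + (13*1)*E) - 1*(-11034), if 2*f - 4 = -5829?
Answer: -222052920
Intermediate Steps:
f = -5825/2 (f = 2 + (½)*(-5829) = 2 - 5829/2 = -5825/2 ≈ -2912.5)
E = 17 (E = 18 - 1 = 17)
D = -17605/2 (D = -5825/2 - 310*19 = -5825/2 - 5890 = -17605/2 ≈ -8802.5)
(D - 1694)*(20935 + (13*1)*E) - 1*(-11034) = (-17605/2 - 1694)*(20935 + (13*1)*17) - 1*(-11034) = -20993*(20935 + 13*17)/2 + 11034 = -20993*(20935 + 221)/2 + 11034 = -20993/2*21156 + 11034 = -222063954 + 11034 = -222052920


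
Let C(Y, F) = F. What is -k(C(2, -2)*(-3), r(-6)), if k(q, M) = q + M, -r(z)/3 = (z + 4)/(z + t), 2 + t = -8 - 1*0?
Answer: -45/8 ≈ -5.6250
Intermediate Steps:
t = -10 (t = -2 + (-8 - 1*0) = -2 + (-8 + 0) = -2 - 8 = -10)
r(z) = -3*(4 + z)/(-10 + z) (r(z) = -3*(z + 4)/(z - 10) = -3*(4 + z)/(-10 + z))
k(q, M) = M + q
-k(C(2, -2)*(-3), r(-6)) = -(3*(-4 - 1*(-6))/(-10 - 6) - 2*(-3)) = -(3*(-4 + 6)/(-16) + 6) = -(3*(-1/16)*2 + 6) = -(-3/8 + 6) = -1*45/8 = -45/8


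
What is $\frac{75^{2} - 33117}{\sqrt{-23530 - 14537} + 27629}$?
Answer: $- \frac{189894117}{190849927} + \frac{6873 i \sqrt{38067}}{190849927} \approx -0.99499 + 0.0070263 i$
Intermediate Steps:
$\frac{75^{2} - 33117}{\sqrt{-23530 - 14537} + 27629} = \frac{5625 - 33117}{\sqrt{-38067} + 27629} = - \frac{27492}{i \sqrt{38067} + 27629} = - \frac{27492}{27629 + i \sqrt{38067}}$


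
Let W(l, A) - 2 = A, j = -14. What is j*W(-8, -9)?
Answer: 98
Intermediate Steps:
W(l, A) = 2 + A
j*W(-8, -9) = -14*(2 - 9) = -14*(-7) = 98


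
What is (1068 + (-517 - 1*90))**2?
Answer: 212521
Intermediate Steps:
(1068 + (-517 - 1*90))**2 = (1068 + (-517 - 90))**2 = (1068 - 607)**2 = 461**2 = 212521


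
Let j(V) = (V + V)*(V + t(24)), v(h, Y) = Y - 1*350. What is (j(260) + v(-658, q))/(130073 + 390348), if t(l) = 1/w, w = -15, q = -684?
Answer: 402394/1561263 ≈ 0.25774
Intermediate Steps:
v(h, Y) = -350 + Y (v(h, Y) = Y - 350 = -350 + Y)
t(l) = -1/15 (t(l) = 1/(-15) = -1/15)
j(V) = 2*V*(-1/15 + V) (j(V) = (V + V)*(V - 1/15) = (2*V)*(-1/15 + V) = 2*V*(-1/15 + V))
(j(260) + v(-658, q))/(130073 + 390348) = ((2/15)*260*(-1 + 15*260) + (-350 - 684))/(130073 + 390348) = ((2/15)*260*(-1 + 3900) - 1034)/520421 = ((2/15)*260*3899 - 1034)*(1/520421) = (405496/3 - 1034)*(1/520421) = (402394/3)*(1/520421) = 402394/1561263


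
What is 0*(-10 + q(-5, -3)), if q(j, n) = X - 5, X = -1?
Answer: 0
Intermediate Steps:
q(j, n) = -6 (q(j, n) = -1 - 5 = -6)
0*(-10 + q(-5, -3)) = 0*(-10 - 6) = 0*(-16) = 0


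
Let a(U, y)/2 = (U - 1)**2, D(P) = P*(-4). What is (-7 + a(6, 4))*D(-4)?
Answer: 688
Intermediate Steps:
D(P) = -4*P
a(U, y) = 2*(-1 + U)**2 (a(U, y) = 2*(U - 1)**2 = 2*(-1 + U)**2)
(-7 + a(6, 4))*D(-4) = (-7 + 2*(-1 + 6)**2)*(-4*(-4)) = (-7 + 2*5**2)*16 = (-7 + 2*25)*16 = (-7 + 50)*16 = 43*16 = 688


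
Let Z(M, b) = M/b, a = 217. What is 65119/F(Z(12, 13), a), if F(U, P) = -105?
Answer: -65119/105 ≈ -620.18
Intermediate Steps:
65119/F(Z(12, 13), a) = 65119/(-105) = 65119*(-1/105) = -65119/105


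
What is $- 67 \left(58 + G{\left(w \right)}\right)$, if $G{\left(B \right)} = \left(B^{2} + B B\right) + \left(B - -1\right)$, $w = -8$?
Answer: $-11993$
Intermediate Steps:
$G{\left(B \right)} = 1 + B + 2 B^{2}$ ($G{\left(B \right)} = \left(B^{2} + B^{2}\right) + \left(B + 1\right) = 2 B^{2} + \left(1 + B\right) = 1 + B + 2 B^{2}$)
$- 67 \left(58 + G{\left(w \right)}\right) = - 67 \left(58 + \left(1 - 8 + 2 \left(-8\right)^{2}\right)\right) = - 67 \left(58 + \left(1 - 8 + 2 \cdot 64\right)\right) = - 67 \left(58 + \left(1 - 8 + 128\right)\right) = - 67 \left(58 + 121\right) = \left(-67\right) 179 = -11993$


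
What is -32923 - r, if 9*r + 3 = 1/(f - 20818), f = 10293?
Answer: -3118599599/94725 ≈ -32923.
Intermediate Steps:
r = -31576/94725 (r = -⅓ + 1/(9*(10293 - 20818)) = -⅓ + (⅑)/(-10525) = -⅓ + (⅑)*(-1/10525) = -⅓ - 1/94725 = -31576/94725 ≈ -0.33334)
-32923 - r = -32923 - 1*(-31576/94725) = -32923 + 31576/94725 = -3118599599/94725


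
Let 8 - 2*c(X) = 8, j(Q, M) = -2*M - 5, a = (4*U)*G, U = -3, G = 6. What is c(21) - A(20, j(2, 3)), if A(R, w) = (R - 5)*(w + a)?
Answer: 1245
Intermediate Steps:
a = -72 (a = (4*(-3))*6 = -12*6 = -72)
j(Q, M) = -5 - 2*M
A(R, w) = (-72 + w)*(-5 + R) (A(R, w) = (R - 5)*(w - 72) = (-5 + R)*(-72 + w) = (-72 + w)*(-5 + R))
c(X) = 0 (c(X) = 4 - ½*8 = 4 - 4 = 0)
c(21) - A(20, j(2, 3)) = 0 - (360 - 72*20 - 5*(-5 - 2*3) + 20*(-5 - 2*3)) = 0 - (360 - 1440 - 5*(-5 - 6) + 20*(-5 - 6)) = 0 - (360 - 1440 - 5*(-11) + 20*(-11)) = 0 - (360 - 1440 + 55 - 220) = 0 - 1*(-1245) = 0 + 1245 = 1245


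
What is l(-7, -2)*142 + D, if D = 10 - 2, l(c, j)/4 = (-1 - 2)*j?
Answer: 3416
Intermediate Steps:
l(c, j) = -12*j (l(c, j) = 4*((-1 - 2)*j) = 4*(-3*j) = -12*j)
D = 8
l(-7, -2)*142 + D = -12*(-2)*142 + 8 = 24*142 + 8 = 3408 + 8 = 3416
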